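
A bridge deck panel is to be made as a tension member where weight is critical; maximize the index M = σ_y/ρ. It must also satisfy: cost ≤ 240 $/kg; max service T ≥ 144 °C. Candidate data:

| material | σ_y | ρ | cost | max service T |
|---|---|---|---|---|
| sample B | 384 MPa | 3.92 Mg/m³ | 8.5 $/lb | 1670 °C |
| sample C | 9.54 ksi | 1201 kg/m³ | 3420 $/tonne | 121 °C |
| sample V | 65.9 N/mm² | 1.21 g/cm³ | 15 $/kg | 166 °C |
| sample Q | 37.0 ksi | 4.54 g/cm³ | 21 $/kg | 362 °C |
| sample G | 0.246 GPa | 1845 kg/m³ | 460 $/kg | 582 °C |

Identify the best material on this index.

Screen on constraints: cost ≤ 240 $/kg; max service T ≥ 144 °C. Survivors: sample B, sample V, sample Q.
Convert each candidate to consistent units, then evaluate M:
  sample B: σ_y = 384.0 MPa, ρ = 3920 kg/m³
  sample V: σ_y = 65.90 MPa, ρ = 1210 kg/m³
  sample Q: σ_y = 255.1 MPa, ρ = 4540 kg/m³
  sample B: M = 98.0 kN·m/kg
  sample Q: M = 56.2 kN·m/kg
  sample V: M = 54.5 kN·m/kg
Highest index: sample B.

sample B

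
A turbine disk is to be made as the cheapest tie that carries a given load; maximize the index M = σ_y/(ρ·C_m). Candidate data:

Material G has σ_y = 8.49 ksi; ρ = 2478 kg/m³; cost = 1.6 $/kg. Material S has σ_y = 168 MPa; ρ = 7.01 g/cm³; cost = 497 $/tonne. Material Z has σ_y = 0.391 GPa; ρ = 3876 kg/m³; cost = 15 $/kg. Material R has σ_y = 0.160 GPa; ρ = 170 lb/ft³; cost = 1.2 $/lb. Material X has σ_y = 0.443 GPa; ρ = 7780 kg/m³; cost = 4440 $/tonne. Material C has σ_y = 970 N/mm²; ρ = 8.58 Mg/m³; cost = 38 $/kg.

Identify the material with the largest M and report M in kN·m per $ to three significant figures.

material S, M = 48.2 kN·m per $

After converting to SI:
  material G: σ_y = 58.54 MPa, ρ = 2478 kg/m³, cost = 1.600 $/kg
  material S: σ_y = 168.0 MPa, ρ = 7010 kg/m³, cost = 0.4970 $/kg
  material Z: σ_y = 391.0 MPa, ρ = 3876 kg/m³, cost = 15.00 $/kg
  material R: σ_y = 160.0 MPa, ρ = 2723 kg/m³, cost = 2.646 $/kg
  material X: σ_y = 443.0 MPa, ρ = 7780 kg/m³, cost = 4.440 $/kg
  material C: σ_y = 970.0 MPa, ρ = 8580 kg/m³, cost = 38.00 $/kg
  material S: M = 48.2 kN·m per $
  material R: M = 22.2 kN·m per $
  material G: M = 14.8 kN·m per $
  material X: M = 12.8 kN·m per $
  material Z: M = 6.73 kN·m per $
  material C: M = 2.98 kN·m per $
Material S ranks first.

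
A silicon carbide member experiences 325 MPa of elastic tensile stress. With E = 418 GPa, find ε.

7.78×10⁻⁴

ε = σ/E = 325 / 418000 = 7.78×10⁻⁴.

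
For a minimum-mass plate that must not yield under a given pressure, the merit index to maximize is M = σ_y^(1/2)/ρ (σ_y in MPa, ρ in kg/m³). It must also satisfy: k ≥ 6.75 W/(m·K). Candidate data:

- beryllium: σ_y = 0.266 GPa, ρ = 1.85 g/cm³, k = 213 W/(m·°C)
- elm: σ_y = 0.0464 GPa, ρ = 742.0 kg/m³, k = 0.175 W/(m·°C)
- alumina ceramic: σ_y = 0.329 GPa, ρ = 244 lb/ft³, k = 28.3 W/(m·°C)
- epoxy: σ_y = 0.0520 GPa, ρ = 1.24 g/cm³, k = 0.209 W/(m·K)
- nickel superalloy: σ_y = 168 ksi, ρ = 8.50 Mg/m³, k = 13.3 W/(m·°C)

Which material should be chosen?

beryllium

Screen on constraints: k ≥ 6.75 W/(m·K). Survivors: beryllium, alumina ceramic, nickel superalloy.
Putting every candidate on a common basis:
  beryllium: σ_y = 266.0 MPa, ρ = 1850 kg/m³
  alumina ceramic: σ_y = 329.0 MPa, ρ = 3909 kg/m³
  nickel superalloy: σ_y = 1158 MPa, ρ = 8500 kg/m³
  beryllium: M = 8.82×10⁻³
  alumina ceramic: M = 4.64×10⁻³
  nickel superalloy: M = 4.00×10⁻³
Highest index: beryllium.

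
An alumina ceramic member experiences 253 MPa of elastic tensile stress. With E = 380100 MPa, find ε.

6.66×10⁻⁴

E = 380100 MPa = 380.1 GPa = 380100 MPa.
ε = σ/E = 253 / 380100 = 6.66×10⁻⁴.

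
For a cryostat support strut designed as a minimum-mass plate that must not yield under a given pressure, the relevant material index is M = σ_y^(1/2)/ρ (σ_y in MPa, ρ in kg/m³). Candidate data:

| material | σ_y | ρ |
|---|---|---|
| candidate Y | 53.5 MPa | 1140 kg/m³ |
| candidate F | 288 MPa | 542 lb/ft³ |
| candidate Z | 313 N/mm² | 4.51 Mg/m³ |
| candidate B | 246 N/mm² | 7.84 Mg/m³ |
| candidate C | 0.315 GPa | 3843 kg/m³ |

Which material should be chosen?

candidate Y

In SI units:
  candidate Y: σ_y = 53.50 MPa, ρ = 1140 kg/m³
  candidate F: σ_y = 288.0 MPa, ρ = 8682 kg/m³
  candidate Z: σ_y = 313.0 MPa, ρ = 4510 kg/m³
  candidate B: σ_y = 246.0 MPa, ρ = 7840 kg/m³
  candidate C: σ_y = 315.0 MPa, ρ = 3843 kg/m³
  candidate Y: M = 6.42×10⁻³
  candidate C: M = 4.62×10⁻³
  candidate Z: M = 3.92×10⁻³
  candidate B: M = 2.00×10⁻³
  candidate F: M = 1.95×10⁻³
Candidate Y has the largest M.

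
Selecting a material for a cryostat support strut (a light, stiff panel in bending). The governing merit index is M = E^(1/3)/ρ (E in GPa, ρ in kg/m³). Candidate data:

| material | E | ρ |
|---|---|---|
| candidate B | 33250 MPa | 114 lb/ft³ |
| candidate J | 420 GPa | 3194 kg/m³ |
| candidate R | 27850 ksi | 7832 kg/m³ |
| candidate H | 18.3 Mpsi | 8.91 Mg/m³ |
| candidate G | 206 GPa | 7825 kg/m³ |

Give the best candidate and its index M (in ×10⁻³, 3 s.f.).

candidate J, M = 2.34×10⁻³

Normalizing units and computing the index:
  candidate B: E = 33.25 GPa, ρ = 1826 kg/m³
  candidate J: E = 420.0 GPa, ρ = 3194 kg/m³
  candidate R: E = 192.0 GPa, ρ = 7832 kg/m³
  candidate H: E = 126.2 GPa, ρ = 8910 kg/m³
  candidate G: E = 206.0 GPa, ρ = 7825 kg/m³
  candidate J: M = 2.34×10⁻³
  candidate B: M = 1.76×10⁻³
  candidate G: M = 0.755×10⁻³
  candidate R: M = 0.737×10⁻³
  candidate H: M = 0.563×10⁻³
Highest index: candidate J.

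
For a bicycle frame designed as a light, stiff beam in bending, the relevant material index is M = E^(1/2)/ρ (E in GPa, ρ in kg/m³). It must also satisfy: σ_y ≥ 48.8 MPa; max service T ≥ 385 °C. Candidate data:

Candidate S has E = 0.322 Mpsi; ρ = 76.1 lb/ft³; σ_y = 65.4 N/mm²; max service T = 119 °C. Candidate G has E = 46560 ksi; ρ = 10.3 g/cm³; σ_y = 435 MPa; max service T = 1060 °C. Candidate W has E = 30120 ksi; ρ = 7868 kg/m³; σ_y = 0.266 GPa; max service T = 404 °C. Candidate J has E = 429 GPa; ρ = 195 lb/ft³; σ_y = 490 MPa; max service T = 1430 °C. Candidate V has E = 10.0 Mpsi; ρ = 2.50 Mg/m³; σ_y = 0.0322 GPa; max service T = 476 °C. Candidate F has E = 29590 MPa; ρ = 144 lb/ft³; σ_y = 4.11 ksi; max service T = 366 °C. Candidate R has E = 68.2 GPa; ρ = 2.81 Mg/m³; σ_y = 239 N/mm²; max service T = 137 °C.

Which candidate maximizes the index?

Screen on constraints: σ_y ≥ 48.8 MPa; max service T ≥ 385 °C. Survivors: candidate G, candidate W, candidate J.
After converting to SI:
  candidate G: E = 321.0 GPa, ρ = 10300 kg/m³
  candidate W: E = 207.7 GPa, ρ = 7868 kg/m³
  candidate J: E = 429.0 GPa, ρ = 3124 kg/m³
  candidate J: M = 6.63×10⁻³
  candidate W: M = 1.83×10⁻³
  candidate G: M = 1.74×10⁻³
Highest index: candidate J.

candidate J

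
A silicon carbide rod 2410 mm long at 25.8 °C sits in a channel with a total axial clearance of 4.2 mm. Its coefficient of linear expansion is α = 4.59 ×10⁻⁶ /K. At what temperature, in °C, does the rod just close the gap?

α·L₀·ΔT = 4.2 mm ⇒ ΔT = 4.2 / (4.59×10⁻⁶ × 2410.0) = 379.7 K.
T = 25.8 + 379.7 = 405.5 °C.

405 °C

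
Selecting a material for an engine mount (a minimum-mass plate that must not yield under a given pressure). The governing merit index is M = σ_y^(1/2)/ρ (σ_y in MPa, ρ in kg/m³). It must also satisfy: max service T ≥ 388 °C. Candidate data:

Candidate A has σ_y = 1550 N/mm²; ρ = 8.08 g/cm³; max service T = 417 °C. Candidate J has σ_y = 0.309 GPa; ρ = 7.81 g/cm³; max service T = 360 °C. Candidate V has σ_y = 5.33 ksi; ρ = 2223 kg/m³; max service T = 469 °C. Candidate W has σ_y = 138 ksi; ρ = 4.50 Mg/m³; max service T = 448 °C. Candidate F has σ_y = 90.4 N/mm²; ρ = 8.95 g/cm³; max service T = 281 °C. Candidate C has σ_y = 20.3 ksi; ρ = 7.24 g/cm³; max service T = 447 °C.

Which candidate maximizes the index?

candidate W

Screen on constraints: max service T ≥ 388 °C. Survivors: candidate A, candidate V, candidate W, candidate C.
In SI units:
  candidate A: σ_y = 1550 MPa, ρ = 8080 kg/m³
  candidate V: σ_y = 36.75 MPa, ρ = 2223 kg/m³
  candidate W: σ_y = 951.5 MPa, ρ = 4500 kg/m³
  candidate C: σ_y = 140.0 MPa, ρ = 7240 kg/m³
  candidate W: M = 6.85×10⁻³
  candidate A: M = 4.87×10⁻³
  candidate V: M = 2.73×10⁻³
  candidate C: M = 1.63×10⁻³
The maximum is for candidate W.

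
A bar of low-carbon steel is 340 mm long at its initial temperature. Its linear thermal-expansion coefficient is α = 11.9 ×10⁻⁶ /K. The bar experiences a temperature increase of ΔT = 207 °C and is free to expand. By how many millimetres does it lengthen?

ΔL = α·L₀·ΔT = 11.9×10⁻⁶ × 340 mm × 207.0 K = 0.838 mm.

0.838 mm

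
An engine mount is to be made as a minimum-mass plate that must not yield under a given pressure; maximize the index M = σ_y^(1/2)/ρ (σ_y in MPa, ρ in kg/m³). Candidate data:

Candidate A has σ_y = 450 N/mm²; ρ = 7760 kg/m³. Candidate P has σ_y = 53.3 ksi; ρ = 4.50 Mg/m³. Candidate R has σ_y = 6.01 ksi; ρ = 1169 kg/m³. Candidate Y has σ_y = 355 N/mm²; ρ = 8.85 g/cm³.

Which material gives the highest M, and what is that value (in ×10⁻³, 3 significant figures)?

Convert each candidate to consistent units, then evaluate M:
  candidate A: σ_y = 450.0 MPa, ρ = 7760 kg/m³
  candidate P: σ_y = 367.5 MPa, ρ = 4500 kg/m³
  candidate R: σ_y = 41.44 MPa, ρ = 1169 kg/m³
  candidate Y: σ_y = 355.0 MPa, ρ = 8850 kg/m³
  candidate R: M = 5.51×10⁻³
  candidate P: M = 4.26×10⁻³
  candidate A: M = 2.73×10⁻³
  candidate Y: M = 2.13×10⁻³
Candidate R ranks first.

candidate R, M = 5.51×10⁻³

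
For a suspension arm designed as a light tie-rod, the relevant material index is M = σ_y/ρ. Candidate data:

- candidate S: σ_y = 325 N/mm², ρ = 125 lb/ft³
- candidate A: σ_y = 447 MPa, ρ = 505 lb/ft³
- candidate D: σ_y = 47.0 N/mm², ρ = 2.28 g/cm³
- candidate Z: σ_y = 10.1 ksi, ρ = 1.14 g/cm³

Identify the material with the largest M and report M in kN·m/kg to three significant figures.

candidate S, M = 162 kN·m/kg

In SI units:
  candidate S: σ_y = 325.0 MPa, ρ = 2002 kg/m³
  candidate A: σ_y = 447.0 MPa, ρ = 8089 kg/m³
  candidate D: σ_y = 47.00 MPa, ρ = 2280 kg/m³
  candidate Z: σ_y = 69.64 MPa, ρ = 1140 kg/m³
  candidate S: M = 162 kN·m/kg
  candidate Z: M = 61.1 kN·m/kg
  candidate A: M = 55.3 kN·m/kg
  candidate D: M = 20.6 kN·m/kg
Candidate S ranks first.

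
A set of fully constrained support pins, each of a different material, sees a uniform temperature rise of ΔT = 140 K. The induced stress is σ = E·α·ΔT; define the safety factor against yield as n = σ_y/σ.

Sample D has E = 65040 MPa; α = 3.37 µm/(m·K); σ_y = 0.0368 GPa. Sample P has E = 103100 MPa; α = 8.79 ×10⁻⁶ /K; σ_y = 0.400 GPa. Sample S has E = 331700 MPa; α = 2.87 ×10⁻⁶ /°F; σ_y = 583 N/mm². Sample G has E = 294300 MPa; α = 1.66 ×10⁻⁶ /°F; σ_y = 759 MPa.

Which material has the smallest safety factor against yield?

In consistent units (E in GPa, α in ×10⁻⁶/K, σ_y in MPa):
  sample D: E = 65.04, α = 3.37, σ_y = 36.80 → σ = 30.7 MPa, n = 1.20
  sample P: E = 103.1, α = 8.79, σ_y = 400.0 → σ = 127 MPa, n = 3.15
  sample S: E = 331.7, α = 5.17, σ_y = 583.0 → σ = 240 MPa, n = 2.43
  sample G: E = 294.3, α = 2.99, σ_y = 759.0 → σ = 123 MPa, n = 6.17
The minimum is sample D at n = 1.20.

sample D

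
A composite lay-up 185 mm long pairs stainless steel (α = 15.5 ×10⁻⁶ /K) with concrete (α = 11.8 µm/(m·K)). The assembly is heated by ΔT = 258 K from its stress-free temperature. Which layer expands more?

stainless steel

α(stainless steel) = 15.5×10⁻⁶/K vs α(concrete) = 11.8×10⁻⁶/K.
Higher α expands more for the same ΔT: stainless steel.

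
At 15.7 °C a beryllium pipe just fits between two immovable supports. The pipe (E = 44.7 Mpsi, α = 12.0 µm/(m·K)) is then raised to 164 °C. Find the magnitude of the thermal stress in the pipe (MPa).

E = 44.7 Mpsi = 308.2 GPa.
ΔT = 148.3 K. Constrained thermal stress σ = E·α·ΔT = 308.2×10³ MPa × 12.0×10⁻⁶ × 148.3 = 548 MPa (compressive).

548 MPa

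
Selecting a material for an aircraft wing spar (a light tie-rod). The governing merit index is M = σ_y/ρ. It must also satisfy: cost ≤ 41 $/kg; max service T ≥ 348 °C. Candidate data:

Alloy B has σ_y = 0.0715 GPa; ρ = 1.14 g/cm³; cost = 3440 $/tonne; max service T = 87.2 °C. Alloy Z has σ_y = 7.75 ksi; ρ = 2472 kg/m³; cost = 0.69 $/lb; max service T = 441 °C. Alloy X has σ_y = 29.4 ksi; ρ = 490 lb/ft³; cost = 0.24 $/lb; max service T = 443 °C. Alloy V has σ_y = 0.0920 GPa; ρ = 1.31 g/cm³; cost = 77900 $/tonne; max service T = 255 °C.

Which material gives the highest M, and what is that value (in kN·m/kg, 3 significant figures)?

alloy X, M = 25.8 kN·m/kg

Screen on constraints: cost ≤ 41 $/kg; max service T ≥ 348 °C. Survivors: alloy Z, alloy X.
Convert each candidate to consistent units, then evaluate M:
  alloy Z: σ_y = 53.43 MPa, ρ = 2472 kg/m³
  alloy X: σ_y = 202.7 MPa, ρ = 7849 kg/m³
  alloy X: M = 25.8 kN·m/kg
  alloy Z: M = 21.6 kN·m/kg
Alloy X ranks first.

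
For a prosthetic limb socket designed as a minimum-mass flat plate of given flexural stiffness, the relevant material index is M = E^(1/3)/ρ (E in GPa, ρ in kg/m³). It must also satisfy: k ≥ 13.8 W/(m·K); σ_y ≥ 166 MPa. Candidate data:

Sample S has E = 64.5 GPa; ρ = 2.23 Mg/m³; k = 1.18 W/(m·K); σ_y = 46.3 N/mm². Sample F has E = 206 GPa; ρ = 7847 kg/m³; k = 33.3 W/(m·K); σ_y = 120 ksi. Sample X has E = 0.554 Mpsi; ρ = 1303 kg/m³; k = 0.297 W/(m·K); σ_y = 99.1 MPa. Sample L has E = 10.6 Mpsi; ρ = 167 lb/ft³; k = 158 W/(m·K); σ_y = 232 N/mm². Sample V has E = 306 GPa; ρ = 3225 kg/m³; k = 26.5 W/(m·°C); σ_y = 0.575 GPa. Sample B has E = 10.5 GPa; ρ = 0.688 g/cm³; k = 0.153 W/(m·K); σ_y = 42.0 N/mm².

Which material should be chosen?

Screen on constraints: k ≥ 13.8 W/(m·K); σ_y ≥ 166 MPa. Survivors: sample F, sample L, sample V.
Convert each candidate to consistent units, then evaluate M:
  sample F: E = 206.0 GPa, ρ = 7847 kg/m³
  sample L: E = 73.08 GPa, ρ = 2675 kg/m³
  sample V: E = 306.0 GPa, ρ = 3225 kg/m³
  sample V: M = 2.09×10⁻³
  sample L: M = 1.56×10⁻³
  sample F: M = 0.753×10⁻³
Sample V ranks first.

sample V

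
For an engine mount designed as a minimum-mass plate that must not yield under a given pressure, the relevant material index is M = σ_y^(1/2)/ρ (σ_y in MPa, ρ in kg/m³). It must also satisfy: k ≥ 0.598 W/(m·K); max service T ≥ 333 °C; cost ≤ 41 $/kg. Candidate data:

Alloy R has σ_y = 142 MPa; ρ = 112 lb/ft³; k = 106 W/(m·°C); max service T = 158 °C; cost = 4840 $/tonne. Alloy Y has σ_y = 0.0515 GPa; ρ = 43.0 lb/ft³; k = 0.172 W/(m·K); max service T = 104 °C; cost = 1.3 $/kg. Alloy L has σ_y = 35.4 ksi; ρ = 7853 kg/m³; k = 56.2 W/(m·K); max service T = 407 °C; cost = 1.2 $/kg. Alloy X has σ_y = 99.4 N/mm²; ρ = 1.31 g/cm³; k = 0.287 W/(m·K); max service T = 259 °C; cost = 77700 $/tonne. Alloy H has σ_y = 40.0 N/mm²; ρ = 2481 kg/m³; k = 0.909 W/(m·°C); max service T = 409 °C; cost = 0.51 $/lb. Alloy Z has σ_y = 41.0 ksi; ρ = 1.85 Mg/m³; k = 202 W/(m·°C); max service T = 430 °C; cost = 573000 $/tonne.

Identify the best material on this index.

Screen on constraints: k ≥ 0.598 W/(m·K); max service T ≥ 333 °C; cost ≤ 41 $/kg. Survivors: alloy L, alloy H.
In SI units:
  alloy L: σ_y = 244.1 MPa, ρ = 7853 kg/m³
  alloy H: σ_y = 40.00 MPa, ρ = 2481 kg/m³
  alloy H: M = 2.55×10⁻³
  alloy L: M = 1.99×10⁻³
Alloy H has the largest M.

alloy H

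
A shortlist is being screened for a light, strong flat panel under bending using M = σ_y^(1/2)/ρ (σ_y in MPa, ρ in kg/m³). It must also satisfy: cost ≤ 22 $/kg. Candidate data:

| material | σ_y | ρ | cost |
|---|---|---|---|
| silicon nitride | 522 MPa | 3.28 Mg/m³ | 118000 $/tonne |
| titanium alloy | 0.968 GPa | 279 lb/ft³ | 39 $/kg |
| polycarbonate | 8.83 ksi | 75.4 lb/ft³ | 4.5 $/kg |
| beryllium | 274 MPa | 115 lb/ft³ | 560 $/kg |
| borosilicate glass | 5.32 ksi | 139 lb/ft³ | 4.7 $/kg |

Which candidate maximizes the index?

polycarbonate

Screen on constraints: cost ≤ 22 $/kg. Survivors: polycarbonate, borosilicate glass.
In SI units:
  polycarbonate: σ_y = 60.88 MPa, ρ = 1208 kg/m³
  borosilicate glass: σ_y = 36.68 MPa, ρ = 2227 kg/m³
  polycarbonate: M = 6.46×10⁻³
  borosilicate glass: M = 2.72×10⁻³
The maximum is for polycarbonate.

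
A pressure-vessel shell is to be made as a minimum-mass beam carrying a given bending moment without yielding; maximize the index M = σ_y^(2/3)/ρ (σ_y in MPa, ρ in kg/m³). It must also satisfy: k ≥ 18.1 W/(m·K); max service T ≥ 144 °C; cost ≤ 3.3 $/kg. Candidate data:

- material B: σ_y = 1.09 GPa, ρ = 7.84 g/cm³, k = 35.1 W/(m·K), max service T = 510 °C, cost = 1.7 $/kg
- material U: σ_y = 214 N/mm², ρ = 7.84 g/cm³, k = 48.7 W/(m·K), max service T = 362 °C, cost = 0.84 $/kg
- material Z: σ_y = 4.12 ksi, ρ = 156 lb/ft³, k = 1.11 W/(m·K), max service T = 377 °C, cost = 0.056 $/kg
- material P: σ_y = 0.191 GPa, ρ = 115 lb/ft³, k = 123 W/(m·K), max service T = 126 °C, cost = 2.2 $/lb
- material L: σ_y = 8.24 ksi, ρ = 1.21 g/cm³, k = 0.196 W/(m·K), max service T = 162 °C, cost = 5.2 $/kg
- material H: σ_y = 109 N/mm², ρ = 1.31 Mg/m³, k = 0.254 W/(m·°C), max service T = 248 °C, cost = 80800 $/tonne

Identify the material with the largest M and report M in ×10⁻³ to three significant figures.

material B, M = 13.5×10⁻³

Screen on constraints: k ≥ 18.1 W/(m·K); max service T ≥ 144 °C; cost ≤ 3.3 $/kg. Survivors: material B, material U.
Convert each candidate to consistent units, then evaluate M:
  material B: σ_y = 1090 MPa, ρ = 7840 kg/m³
  material U: σ_y = 214.0 MPa, ρ = 7840 kg/m³
  material B: M = 13.5×10⁻³
  material U: M = 4.56×10⁻³
Highest index: material B.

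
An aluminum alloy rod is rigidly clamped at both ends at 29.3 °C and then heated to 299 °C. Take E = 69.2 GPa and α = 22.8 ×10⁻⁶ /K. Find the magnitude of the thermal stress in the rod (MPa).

ΔT = 269.7 K. Constrained thermal stress σ = E·α·ΔT = 69.20×10³ MPa × 22.8×10⁻⁶ × 269.7 = 426 MPa (compressive).

426 MPa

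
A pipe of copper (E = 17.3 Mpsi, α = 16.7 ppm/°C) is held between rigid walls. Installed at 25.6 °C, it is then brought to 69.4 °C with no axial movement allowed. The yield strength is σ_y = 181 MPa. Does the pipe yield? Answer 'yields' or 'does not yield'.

does not yield

E = 17.3 Mpsi = 119.3 GPa.
ΔT = 43.80 K. Constrained thermal stress σ = E·α·ΔT = 119.3×10³ MPa × 16.7×10⁻⁶ × 43.80 = 87.2 MPa (compressive).
Compare to σ_y = 181 MPa: σ < σ_y, so it does not yield.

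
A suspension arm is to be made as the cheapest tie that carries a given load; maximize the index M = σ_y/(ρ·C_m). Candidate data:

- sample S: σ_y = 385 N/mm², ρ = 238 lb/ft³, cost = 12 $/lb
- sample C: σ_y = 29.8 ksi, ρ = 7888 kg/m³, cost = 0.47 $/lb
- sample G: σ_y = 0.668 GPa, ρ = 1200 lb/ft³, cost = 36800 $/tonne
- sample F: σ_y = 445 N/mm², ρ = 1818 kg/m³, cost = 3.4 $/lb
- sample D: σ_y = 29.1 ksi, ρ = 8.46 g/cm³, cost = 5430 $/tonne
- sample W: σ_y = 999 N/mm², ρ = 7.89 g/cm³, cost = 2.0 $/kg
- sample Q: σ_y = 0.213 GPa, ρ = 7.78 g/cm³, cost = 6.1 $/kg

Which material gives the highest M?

Normalizing units and computing the index:
  sample S: σ_y = 385.0 MPa, ρ = 3812 kg/m³, cost = 26.46 $/kg
  sample C: σ_y = 205.5 MPa, ρ = 7888 kg/m³, cost = 1.036 $/kg
  sample G: σ_y = 668.0 MPa, ρ = 19220 kg/m³, cost = 36.80 $/kg
  sample F: σ_y = 445.0 MPa, ρ = 1818 kg/m³, cost = 7.496 $/kg
  sample D: σ_y = 200.6 MPa, ρ = 8460 kg/m³, cost = 5.430 $/kg
  sample W: σ_y = 999.0 MPa, ρ = 7890 kg/m³, cost = 2.000 $/kg
  sample Q: σ_y = 213.0 MPa, ρ = 7780 kg/m³, cost = 6.100 $/kg
  sample W: M = 63.3 kN·m per $
  sample F: M = 32.7 kN·m per $
  sample C: M = 25.1 kN·m per $
  sample Q: M = 4.49 kN·m per $
  sample D: M = 4.37 kN·m per $
  sample S: M = 3.82 kN·m per $
  sample G: M = 0.944 kN·m per $
The maximum is for sample W.

sample W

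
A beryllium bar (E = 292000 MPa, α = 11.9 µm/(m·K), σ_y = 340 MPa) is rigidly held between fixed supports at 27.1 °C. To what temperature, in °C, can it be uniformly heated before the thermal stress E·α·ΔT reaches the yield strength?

E = 292000 MPa = 292.0 GPa.
E·α·ΔT = 340.0 MPa ⇒ ΔT = 340.0 / (292.0×10³ × 11.9×10⁻⁶) = 97.85 K.
T = 27.1 + 97.85 = 124.9 °C.

125 °C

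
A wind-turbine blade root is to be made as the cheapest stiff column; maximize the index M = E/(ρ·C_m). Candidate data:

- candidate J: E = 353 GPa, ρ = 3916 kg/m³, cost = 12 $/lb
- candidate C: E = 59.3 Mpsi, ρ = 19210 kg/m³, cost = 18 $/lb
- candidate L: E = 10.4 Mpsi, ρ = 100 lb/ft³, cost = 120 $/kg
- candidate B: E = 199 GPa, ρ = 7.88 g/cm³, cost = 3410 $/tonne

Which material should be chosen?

candidate B

Convert each candidate to consistent units, then evaluate M:
  candidate J: E = 353.0 GPa, ρ = 3916 kg/m³, cost = 26.46 $/kg
  candidate C: E = 408.9 GPa, ρ = 19210 kg/m³, cost = 39.68 $/kg
  candidate L: E = 71.71 GPa, ρ = 1602 kg/m³, cost = 120.0 $/kg
  candidate B: E = 199.0 GPa, ρ = 7880 kg/m³, cost = 3.410 $/kg
  candidate B: M = 7.41 MN·m per $
  candidate J: M = 3.41 MN·m per $
  candidate C: M = 0.536 MN·m per $
  candidate L: M = 0.373 MN·m per $
Highest index: candidate B.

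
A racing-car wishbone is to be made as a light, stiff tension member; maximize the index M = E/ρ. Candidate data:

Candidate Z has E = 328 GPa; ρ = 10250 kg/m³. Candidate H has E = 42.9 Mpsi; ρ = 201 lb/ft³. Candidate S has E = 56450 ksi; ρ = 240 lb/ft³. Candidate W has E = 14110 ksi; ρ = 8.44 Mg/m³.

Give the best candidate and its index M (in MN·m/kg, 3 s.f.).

candidate S, M = 101 MN·m/kg

Putting every candidate on a common basis:
  candidate Z: E = 328.0 GPa, ρ = 10250 kg/m³
  candidate H: E = 295.8 GPa, ρ = 3220 kg/m³
  candidate S: E = 389.2 GPa, ρ = 3844 kg/m³
  candidate W: E = 97.29 GPa, ρ = 8440 kg/m³
  candidate S: M = 101 MN·m/kg
  candidate H: M = 91.9 MN·m/kg
  candidate Z: M = 32.0 MN·m/kg
  candidate W: M = 11.5 MN·m/kg
Candidate S ranks first.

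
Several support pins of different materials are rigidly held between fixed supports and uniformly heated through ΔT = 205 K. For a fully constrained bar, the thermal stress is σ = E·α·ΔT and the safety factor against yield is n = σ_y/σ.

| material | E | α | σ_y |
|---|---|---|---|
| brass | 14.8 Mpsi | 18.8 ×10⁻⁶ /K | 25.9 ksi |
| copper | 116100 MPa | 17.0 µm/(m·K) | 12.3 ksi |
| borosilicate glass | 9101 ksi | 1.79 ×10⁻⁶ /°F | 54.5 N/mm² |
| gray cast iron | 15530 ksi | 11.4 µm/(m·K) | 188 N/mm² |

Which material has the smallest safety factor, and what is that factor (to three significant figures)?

With everything in SI (GPa, ×10⁻⁶/K, MPa):
  brass: E = 102.0, α = 18.8, σ_y = 178.6 → σ = 393 MPa, n = 0.454
  copper: E = 116.1, α = 17.0, σ_y = 84.81 → σ = 405 MPa, n = 0.210
  borosilicate glass: E = 62.75, α = 3.22, σ_y = 54.50 → σ = 41.4 MPa, n = 1.31
  gray cast iron: E = 107.1, α = 11.4, σ_y = 188.0 → σ = 250 MPa, n = 0.751
The minimum is copper at n = 0.210.

copper, n = 0.210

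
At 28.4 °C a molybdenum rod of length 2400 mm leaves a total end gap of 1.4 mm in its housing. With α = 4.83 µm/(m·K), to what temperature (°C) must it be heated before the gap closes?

149 °C

α·L₀·ΔT = 1.4 mm ⇒ ΔT = 1.4 / (4.83×10⁻⁶ × 2400.0) = 120.8 K.
T = 28.4 + 120.8 = 149.2 °C.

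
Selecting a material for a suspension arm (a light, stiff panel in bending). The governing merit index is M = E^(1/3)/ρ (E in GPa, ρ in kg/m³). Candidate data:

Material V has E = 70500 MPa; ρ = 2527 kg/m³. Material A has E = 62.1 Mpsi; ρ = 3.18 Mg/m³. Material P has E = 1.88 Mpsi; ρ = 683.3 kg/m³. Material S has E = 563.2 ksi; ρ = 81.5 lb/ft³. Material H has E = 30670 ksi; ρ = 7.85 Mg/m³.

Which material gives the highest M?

In SI units:
  material V: E = 70.50 GPa, ρ = 2527 kg/m³
  material A: E = 428.2 GPa, ρ = 3180 kg/m³
  material P: E = 12.96 GPa, ρ = 683.3 kg/m³
  material S: E = 3.883 GPa, ρ = 1306 kg/m³
  material H: E = 211.5 GPa, ρ = 7850 kg/m³
  material P: M = 3.44×10⁻³
  material A: M = 2.37×10⁻³
  material V: M = 1.63×10⁻³
  material S: M = 1.20×10⁻³
  material H: M = 0.759×10⁻³
Material P has the largest M.

material P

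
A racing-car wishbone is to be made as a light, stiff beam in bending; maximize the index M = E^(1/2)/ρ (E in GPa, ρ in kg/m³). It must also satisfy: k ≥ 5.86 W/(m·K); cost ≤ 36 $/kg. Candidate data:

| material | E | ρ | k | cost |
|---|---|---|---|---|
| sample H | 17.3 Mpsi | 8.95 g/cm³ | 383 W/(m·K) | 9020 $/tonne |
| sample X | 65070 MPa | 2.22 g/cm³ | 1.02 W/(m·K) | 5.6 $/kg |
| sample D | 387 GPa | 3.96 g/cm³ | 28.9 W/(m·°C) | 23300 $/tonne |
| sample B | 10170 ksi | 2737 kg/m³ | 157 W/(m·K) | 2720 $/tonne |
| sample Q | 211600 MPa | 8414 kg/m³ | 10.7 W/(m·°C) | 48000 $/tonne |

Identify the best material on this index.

sample D

Screen on constraints: k ≥ 5.86 W/(m·K); cost ≤ 36 $/kg. Survivors: sample H, sample D, sample B.
Normalizing units and computing the index:
  sample H: E = 119.3 GPa, ρ = 8950 kg/m³
  sample D: E = 387.0 GPa, ρ = 3960 kg/m³
  sample B: E = 70.12 GPa, ρ = 2737 kg/m³
  sample D: M = 4.97×10⁻³
  sample B: M = 3.06×10⁻³
  sample H: M = 1.22×10⁻³
Sample D has the largest M.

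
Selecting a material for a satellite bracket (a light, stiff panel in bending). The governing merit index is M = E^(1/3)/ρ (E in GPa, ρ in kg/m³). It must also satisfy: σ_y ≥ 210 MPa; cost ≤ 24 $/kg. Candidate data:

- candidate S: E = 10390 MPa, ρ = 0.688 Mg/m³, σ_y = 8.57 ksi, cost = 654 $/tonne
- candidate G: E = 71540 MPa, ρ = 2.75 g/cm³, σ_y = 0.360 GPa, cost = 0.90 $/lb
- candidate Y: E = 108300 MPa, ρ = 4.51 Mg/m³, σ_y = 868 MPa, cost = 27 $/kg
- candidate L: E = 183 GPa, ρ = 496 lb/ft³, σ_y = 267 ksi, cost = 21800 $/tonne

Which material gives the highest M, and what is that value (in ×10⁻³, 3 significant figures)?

Screen on constraints: σ_y ≥ 210 MPa; cost ≤ 24 $/kg. Survivors: candidate G, candidate L.
Normalizing units and computing the index:
  candidate G: E = 71.54 GPa, ρ = 2750 kg/m³
  candidate L: E = 183.0 GPa, ρ = 7945 kg/m³
  candidate G: M = 1.51×10⁻³
  candidate L: M = 0.715×10⁻³
Candidate G has the largest M.

candidate G, M = 1.51×10⁻³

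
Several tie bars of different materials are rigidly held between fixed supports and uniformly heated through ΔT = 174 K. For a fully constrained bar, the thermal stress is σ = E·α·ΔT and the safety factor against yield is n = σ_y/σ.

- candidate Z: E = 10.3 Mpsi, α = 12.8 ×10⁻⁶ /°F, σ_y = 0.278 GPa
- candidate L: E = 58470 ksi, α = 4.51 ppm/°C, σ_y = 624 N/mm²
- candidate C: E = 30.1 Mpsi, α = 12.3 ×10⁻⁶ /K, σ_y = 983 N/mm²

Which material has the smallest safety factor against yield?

With everything in SI (GPa, ×10⁻⁶/K, MPa):
  candidate Z: E = 71.02, α = 23.0, σ_y = 278.0 → σ = 285 MPa, n = 0.976
  candidate L: E = 403.1, α = 4.51, σ_y = 624.0 → σ = 316 MPa, n = 1.97
  candidate C: E = 207.5, α = 12.3, σ_y = 983.0 → σ = 444 MPa, n = 2.21
Candidate Z has the lowest safety factor, n = 0.976.

candidate Z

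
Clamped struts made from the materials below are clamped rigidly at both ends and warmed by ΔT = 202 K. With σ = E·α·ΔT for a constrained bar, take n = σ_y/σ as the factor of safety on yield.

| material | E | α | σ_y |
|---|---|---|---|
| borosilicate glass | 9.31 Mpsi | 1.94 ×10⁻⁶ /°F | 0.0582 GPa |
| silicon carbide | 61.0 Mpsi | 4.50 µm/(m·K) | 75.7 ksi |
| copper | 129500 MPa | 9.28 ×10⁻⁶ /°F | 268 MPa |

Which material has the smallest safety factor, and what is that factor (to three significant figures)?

copper, n = 0.613

With everything in SI (GPa, ×10⁻⁶/K, MPa):
  borosilicate glass: E = 64.19, α = 3.49, σ_y = 58.20 → σ = 45.3 MPa, n = 1.29
  silicon carbide: E = 420.6, α = 4.50, σ_y = 521.9 → σ = 382 MPa, n = 1.37
  copper: E = 129.5, α = 16.7, σ_y = 268.0 → σ = 437 MPa, n = 0.613
Copper has the lowest safety factor, n = 0.613.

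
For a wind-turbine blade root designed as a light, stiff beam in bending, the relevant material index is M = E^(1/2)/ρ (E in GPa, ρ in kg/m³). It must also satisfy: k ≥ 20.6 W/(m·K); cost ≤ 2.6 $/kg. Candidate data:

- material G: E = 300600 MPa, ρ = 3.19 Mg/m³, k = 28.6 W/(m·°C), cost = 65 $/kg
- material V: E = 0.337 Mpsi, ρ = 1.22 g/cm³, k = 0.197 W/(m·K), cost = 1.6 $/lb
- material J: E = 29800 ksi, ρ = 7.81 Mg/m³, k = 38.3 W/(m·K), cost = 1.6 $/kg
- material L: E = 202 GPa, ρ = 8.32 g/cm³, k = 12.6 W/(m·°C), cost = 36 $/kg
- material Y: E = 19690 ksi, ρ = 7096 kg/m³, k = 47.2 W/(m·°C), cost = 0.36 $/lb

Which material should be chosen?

material J

Screen on constraints: k ≥ 20.6 W/(m·K); cost ≤ 2.6 $/kg. Survivors: material J, material Y.
After converting to SI:
  material J: E = 205.5 GPa, ρ = 7810 kg/m³
  material Y: E = 135.8 GPa, ρ = 7096 kg/m³
  material J: M = 1.84×10⁻³
  material Y: M = 1.64×10⁻³
The maximum is for material J.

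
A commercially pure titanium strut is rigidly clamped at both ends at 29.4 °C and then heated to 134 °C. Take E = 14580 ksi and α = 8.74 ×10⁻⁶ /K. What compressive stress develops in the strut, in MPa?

91.9 MPa

E = 14580 ksi = 100.5 GPa.
ΔT = 104.6 K. Constrained thermal stress σ = E·α·ΔT = 100.5×10³ MPa × 8.74×10⁻⁶ × 104.6 = 91.9 MPa (compressive).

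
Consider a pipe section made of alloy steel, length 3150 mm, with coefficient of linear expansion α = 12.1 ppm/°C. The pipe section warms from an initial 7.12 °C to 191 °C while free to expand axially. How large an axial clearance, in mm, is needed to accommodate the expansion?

ΔT = 191 − 7.12 = 183.9 K.
ΔL = α·L₀·ΔT = 12.1×10⁻⁶ × 3150 mm × 183.9 K = 7.01 mm.

7.01 mm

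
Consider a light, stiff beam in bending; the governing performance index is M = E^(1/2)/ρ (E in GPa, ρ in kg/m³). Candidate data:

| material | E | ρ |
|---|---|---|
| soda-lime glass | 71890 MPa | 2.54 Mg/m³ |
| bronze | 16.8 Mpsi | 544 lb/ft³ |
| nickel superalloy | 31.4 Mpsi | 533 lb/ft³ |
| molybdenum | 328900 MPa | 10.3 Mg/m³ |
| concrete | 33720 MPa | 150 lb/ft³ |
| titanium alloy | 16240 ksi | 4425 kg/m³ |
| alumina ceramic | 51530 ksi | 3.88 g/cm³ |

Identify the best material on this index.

alumina ceramic

In SI units:
  soda-lime glass: E = 71.89 GPa, ρ = 2540 kg/m³
  bronze: E = 115.8 GPa, ρ = 8714 kg/m³
  nickel superalloy: E = 216.5 GPa, ρ = 8538 kg/m³
  molybdenum: E = 328.9 GPa, ρ = 10300 kg/m³
  concrete: E = 33.72 GPa, ρ = 2403 kg/m³
  titanium alloy: E = 112.0 GPa, ρ = 4425 kg/m³
  alumina ceramic: E = 355.3 GPa, ρ = 3880 kg/m³
  alumina ceramic: M = 4.86×10⁻³
  soda-lime glass: M = 3.34×10⁻³
  concrete: M = 2.42×10⁻³
  titanium alloy: M = 2.39×10⁻³
  molybdenum: M = 1.76×10⁻³
  nickel superalloy: M = 1.72×10⁻³
  bronze: M = 1.24×10⁻³
Highest index: alumina ceramic.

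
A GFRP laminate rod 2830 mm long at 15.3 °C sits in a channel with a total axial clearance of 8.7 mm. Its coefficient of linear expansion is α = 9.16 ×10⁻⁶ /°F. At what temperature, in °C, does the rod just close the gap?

202 °C

α = 9.16×10⁻⁶/°F × 9/5 = 16.5×10⁻⁶/K.
α·L₀·ΔT = 8.7 mm ⇒ ΔT = 8.7 / (16.5×10⁻⁶ × 2830.0) = 186.5 K.
T = 15.3 + 186.5 = 201.8 °C.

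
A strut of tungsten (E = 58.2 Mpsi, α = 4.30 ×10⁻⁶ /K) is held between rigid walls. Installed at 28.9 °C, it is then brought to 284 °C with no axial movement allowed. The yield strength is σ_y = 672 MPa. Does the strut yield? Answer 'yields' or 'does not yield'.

E = 58.2 Mpsi = 401.3 GPa.
ΔT = 255.1 K. Constrained thermal stress σ = E·α·ΔT = 401.3×10³ MPa × 4.30×10⁻⁶ × 255.1 = 440 MPa (compressive).
Compare to σ_y = 672 MPa: σ < σ_y, so it does not yield.

does not yield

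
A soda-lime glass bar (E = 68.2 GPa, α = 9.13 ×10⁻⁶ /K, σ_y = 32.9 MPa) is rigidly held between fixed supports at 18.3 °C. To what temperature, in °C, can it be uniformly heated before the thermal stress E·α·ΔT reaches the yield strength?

71.1 °C

E·α·ΔT = 32.90 MPa ⇒ ΔT = 32.90 / (68.20×10³ × 9.13×10⁻⁶) = 52.84 K.
T = 18.3 + 52.84 = 71.14 °C.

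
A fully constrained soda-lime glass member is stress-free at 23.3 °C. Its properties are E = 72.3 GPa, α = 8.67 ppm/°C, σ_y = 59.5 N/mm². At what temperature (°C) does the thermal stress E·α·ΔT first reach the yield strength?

118 °C

σ_y = 59.5 N/mm² = 59.50 MPa.
E·α·ΔT = 59.50 MPa ⇒ ΔT = 59.50 / (72.30×10³ × 8.67×10⁻⁶) = 94.92 K.
T = 23.3 + 94.92 = 118.2 °C.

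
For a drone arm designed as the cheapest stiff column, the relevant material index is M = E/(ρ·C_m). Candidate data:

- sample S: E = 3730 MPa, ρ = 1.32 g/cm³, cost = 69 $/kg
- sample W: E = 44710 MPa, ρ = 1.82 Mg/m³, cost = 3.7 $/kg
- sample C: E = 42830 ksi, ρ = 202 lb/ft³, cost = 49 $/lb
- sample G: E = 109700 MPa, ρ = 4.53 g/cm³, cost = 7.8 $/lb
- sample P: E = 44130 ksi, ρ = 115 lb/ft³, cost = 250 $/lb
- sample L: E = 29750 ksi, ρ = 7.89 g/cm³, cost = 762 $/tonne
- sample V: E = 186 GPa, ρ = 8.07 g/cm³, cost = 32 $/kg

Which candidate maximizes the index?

sample L

Convert each candidate to consistent units, then evaluate M:
  sample S: E = 3.730 GPa, ρ = 1320 kg/m³, cost = 69.00 $/kg
  sample W: E = 44.71 GPa, ρ = 1820 kg/m³, cost = 3.700 $/kg
  sample C: E = 295.3 GPa, ρ = 3236 kg/m³, cost = 108.0 $/kg
  sample G: E = 109.7 GPa, ρ = 4530 kg/m³, cost = 17.20 $/kg
  sample P: E = 304.3 GPa, ρ = 1842 kg/m³, cost = 551.1 $/kg
  sample L: E = 205.1 GPa, ρ = 7890 kg/m³, cost = 0.7620 $/kg
  sample V: E = 186.0 GPa, ρ = 8070 kg/m³, cost = 32.00 $/kg
  sample L: M = 34.1 MN·m per $
  sample W: M = 6.64 MN·m per $
  sample G: M = 1.41 MN·m per $
  sample C: M = 0.845 MN·m per $
  sample V: M = 0.720 MN·m per $
  sample P: M = 0.300 MN·m per $
  sample S: M = 0.0410 MN·m per $
Highest index: sample L.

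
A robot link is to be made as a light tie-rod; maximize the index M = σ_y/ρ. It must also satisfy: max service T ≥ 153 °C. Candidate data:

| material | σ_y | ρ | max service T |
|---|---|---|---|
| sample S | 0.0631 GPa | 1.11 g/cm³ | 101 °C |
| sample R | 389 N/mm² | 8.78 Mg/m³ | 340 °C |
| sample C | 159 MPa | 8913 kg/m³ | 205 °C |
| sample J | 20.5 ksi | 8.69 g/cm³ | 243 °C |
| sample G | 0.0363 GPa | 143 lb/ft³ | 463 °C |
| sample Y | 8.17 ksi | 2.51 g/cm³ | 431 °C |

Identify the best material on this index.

sample R

Screen on constraints: max service T ≥ 153 °C. Survivors: sample R, sample C, sample J, sample G, sample Y.
In SI units:
  sample R: σ_y = 389.0 MPa, ρ = 8780 kg/m³
  sample C: σ_y = 159.0 MPa, ρ = 8913 kg/m³
  sample J: σ_y = 141.3 MPa, ρ = 8690 kg/m³
  sample G: σ_y = 36.30 MPa, ρ = 2291 kg/m³
  sample Y: σ_y = 56.33 MPa, ρ = 2510 kg/m³
  sample R: M = 44.3 kN·m/kg
  sample Y: M = 22.4 kN·m/kg
  sample C: M = 17.8 kN·m/kg
  sample J: M = 16.3 kN·m/kg
  sample G: M = 15.8 kN·m/kg
The maximum is for sample R.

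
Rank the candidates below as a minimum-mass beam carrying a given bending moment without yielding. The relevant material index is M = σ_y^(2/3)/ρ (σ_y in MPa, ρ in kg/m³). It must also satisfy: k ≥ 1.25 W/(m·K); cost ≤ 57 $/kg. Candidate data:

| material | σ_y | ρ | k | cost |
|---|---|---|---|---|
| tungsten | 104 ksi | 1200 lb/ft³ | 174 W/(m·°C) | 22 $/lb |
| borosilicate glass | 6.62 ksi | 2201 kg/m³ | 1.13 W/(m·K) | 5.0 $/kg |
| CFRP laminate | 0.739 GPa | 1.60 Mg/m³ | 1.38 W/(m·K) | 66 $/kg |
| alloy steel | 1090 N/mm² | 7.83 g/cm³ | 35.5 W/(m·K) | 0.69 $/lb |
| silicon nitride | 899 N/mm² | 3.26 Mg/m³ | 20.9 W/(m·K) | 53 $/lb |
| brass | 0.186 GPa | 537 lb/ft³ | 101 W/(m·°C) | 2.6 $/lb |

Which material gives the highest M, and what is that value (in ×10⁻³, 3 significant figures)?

Screen on constraints: k ≥ 1.25 W/(m·K); cost ≤ 57 $/kg. Survivors: tungsten, alloy steel, brass.
After converting to SI:
  tungsten: σ_y = 717.1 MPa, ρ = 19220 kg/m³
  alloy steel: σ_y = 1090 MPa, ρ = 7830 kg/m³
  brass: σ_y = 186.0 MPa, ρ = 8602 kg/m³
  alloy steel: M = 13.5×10⁻³
  tungsten: M = 4.17×10⁻³
  brass: M = 3.79×10⁻³
The maximum is for alloy steel.

alloy steel, M = 13.5×10⁻³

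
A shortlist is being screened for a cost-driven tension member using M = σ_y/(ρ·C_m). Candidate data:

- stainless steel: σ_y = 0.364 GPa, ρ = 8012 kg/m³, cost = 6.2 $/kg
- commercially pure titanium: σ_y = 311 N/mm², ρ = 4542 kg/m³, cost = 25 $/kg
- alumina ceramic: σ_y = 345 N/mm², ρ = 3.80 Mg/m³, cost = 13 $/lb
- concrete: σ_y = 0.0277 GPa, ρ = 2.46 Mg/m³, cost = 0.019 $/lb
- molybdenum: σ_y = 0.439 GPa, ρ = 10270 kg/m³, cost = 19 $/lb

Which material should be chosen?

concrete

Convert each candidate to consistent units, then evaluate M:
  stainless steel: σ_y = 364.0 MPa, ρ = 8012 kg/m³, cost = 6.200 $/kg
  commercially pure titanium: σ_y = 311.0 MPa, ρ = 4542 kg/m³, cost = 25.00 $/kg
  alumina ceramic: σ_y = 345.0 MPa, ρ = 3800 kg/m³, cost = 28.66 $/kg
  concrete: σ_y = 27.70 MPa, ρ = 2460 kg/m³, cost = 0.04189 $/kg
  molybdenum: σ_y = 439.0 MPa, ρ = 10270 kg/m³, cost = 41.89 $/kg
  concrete: M = 269 kN·m per $
  stainless steel: M = 7.33 kN·m per $
  alumina ceramic: M = 3.17 kN·m per $
  commercially pure titanium: M = 2.74 kN·m per $
  molybdenum: M = 1.02 kN·m per $
Concrete has the largest M.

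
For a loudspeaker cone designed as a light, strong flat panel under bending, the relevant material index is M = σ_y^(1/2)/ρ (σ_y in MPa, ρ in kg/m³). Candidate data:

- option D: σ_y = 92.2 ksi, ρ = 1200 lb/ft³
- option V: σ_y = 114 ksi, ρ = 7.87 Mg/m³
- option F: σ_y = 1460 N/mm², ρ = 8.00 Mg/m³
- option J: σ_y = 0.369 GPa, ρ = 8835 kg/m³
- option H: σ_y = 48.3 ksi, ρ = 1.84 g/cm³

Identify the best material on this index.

In SI units:
  option D: σ_y = 635.7 MPa, ρ = 19220 kg/m³
  option V: σ_y = 786.0 MPa, ρ = 7870 kg/m³
  option F: σ_y = 1460 MPa, ρ = 8000 kg/m³
  option J: σ_y = 369.0 MPa, ρ = 8835 kg/m³
  option H: σ_y = 333.0 MPa, ρ = 1840 kg/m³
  option H: M = 9.92×10⁻³
  option F: M = 4.78×10⁻³
  option V: M = 3.56×10⁻³
  option J: M = 2.17×10⁻³
  option D: M = 1.31×10⁻³
Option H has the largest M.

option H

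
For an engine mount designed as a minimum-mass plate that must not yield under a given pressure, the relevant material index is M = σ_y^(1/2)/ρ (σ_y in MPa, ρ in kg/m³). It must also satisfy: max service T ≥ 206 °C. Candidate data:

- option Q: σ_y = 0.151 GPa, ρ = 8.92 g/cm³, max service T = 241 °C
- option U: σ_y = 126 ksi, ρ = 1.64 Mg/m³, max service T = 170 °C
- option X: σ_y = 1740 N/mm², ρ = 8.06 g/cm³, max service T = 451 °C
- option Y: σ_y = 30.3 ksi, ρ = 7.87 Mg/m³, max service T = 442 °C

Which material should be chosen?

Screen on constraints: max service T ≥ 206 °C. Survivors: option Q, option X, option Y.
Convert each candidate to consistent units, then evaluate M:
  option Q: σ_y = 151.0 MPa, ρ = 8920 kg/m³
  option X: σ_y = 1740 MPa, ρ = 8060 kg/m³
  option Y: σ_y = 208.9 MPa, ρ = 7870 kg/m³
  option X: M = 5.18×10⁻³
  option Y: M = 1.84×10⁻³
  option Q: M = 1.38×10⁻³
Option X has the largest M.

option X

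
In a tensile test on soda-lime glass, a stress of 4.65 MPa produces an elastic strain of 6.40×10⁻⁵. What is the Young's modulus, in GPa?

72.7 GPa

E = σ/ε = 4.65 MPa / 6.40×10⁻⁵ = 72660 MPa = 72.7 GPa.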